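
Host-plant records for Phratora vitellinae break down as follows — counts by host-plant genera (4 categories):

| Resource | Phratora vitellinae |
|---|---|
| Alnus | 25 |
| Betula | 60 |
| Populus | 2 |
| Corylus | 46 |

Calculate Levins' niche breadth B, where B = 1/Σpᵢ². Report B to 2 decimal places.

2.79

Proportions for Phratora vitellinae (n=133): 25/133=0.1880, 60/133=0.4511, 2/133=0.0150, 46/133=0.3459
Σpᵢ² = 0.1880² + 0.4511² + 0.0150² + 0.3459² = 0.035344 + 0.203491 + 0.000225 + 0.119647 = 0.358707
B = 1 / 0.358707 = 2.7878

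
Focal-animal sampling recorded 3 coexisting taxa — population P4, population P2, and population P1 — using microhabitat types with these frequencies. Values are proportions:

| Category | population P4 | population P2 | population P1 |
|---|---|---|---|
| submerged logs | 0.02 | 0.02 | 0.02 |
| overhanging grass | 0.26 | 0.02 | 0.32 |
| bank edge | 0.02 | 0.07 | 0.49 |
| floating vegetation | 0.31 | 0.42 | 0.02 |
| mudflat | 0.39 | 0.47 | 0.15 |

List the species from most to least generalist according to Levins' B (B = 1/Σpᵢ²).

population P4 > population P1 > population P2

Σp_P4ᵢ² = 0.02² + 0.26² + 0.02² + 0.31² + 0.39² = 0.0004 + 0.0676 + 0.0004 + 0.0961 + 0.1521 = 0.3166
B_P4 = 1 / 0.3166 = 3.1586
Σp_P2ᵢ² = 0.02² + 0.02² + 0.07² + 0.42² + 0.47² = 0.0004 + 0.0004 + 0.0049 + 0.1764 + 0.2209 = 0.4030
B_P2 = 1 / 0.4030 = 2.4814
Σp_P1ᵢ² = 0.02² + 0.32² + 0.49² + 0.02² + 0.15² = 0.0004 + 0.1024 + 0.2401 + 0.0004 + 0.0225 = 0.3658
B_P1 = 1 / 0.3658 = 2.7337
Ranking by B (broadest → narrowest): population P4 (3.16) > population P1 (2.73) > population P2 (2.48)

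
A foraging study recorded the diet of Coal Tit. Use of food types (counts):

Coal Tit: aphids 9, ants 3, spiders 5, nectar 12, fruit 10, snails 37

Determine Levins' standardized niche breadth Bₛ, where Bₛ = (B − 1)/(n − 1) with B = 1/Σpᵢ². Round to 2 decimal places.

Proportions for Coal Tit (n=76): 9/76=0.1184, 3/76=0.0395, 5/76=0.0658, 12/76=0.1579, 10/76=0.1316, 37/76=0.4868
Σpᵢ² = 0.1184² + 0.0395² + 0.0658² + 0.1579² + 0.1316² + 0.4868² = 0.014019 + 0.001560 + 0.004330 + 0.024932 + 0.017319 + 0.236974 = 0.299134
B = 1 / 0.299134 = 3.3430
Bₛ = (B − 1)/(n − 1) = (3.3430 − 1)/(6 − 1) = 2.3430/5 = 0.4686

0.47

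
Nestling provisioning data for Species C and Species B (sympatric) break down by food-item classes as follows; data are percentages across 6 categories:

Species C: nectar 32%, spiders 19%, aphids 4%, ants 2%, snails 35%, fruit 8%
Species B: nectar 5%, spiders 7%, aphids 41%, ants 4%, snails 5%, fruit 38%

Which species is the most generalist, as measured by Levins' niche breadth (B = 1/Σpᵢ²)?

Convert percentages to proportions (divide by 100).
Σp_Cᵢ² = 0.32² + 0.19² + 0.04² + 0.02² + 0.35² + 0.08² = 0.1024 + 0.0361 + 0.0016 + 0.0004 + 0.1225 + 0.0064 = 0.2694
B_C = 1 / 0.2694 = 3.7120
Σp_Bᵢ² = 0.05² + 0.07² + 0.41² + 0.04² + 0.05² + 0.38² = 0.0025 + 0.0049 + 0.1681 + 0.0016 + 0.0025 + 0.1444 = 0.3240
B_B = 1 / 0.3240 = 3.0864
Highest B → broadest niche (most generalist): Species C (B = 3.71).

Species C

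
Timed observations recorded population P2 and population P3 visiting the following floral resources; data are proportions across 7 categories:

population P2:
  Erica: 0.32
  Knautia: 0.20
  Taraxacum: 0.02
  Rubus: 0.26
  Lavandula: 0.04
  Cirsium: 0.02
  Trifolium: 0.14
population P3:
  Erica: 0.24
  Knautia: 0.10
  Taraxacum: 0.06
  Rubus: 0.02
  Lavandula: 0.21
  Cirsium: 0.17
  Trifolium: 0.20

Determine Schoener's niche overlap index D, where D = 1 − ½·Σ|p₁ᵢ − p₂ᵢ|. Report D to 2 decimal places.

0.58

Σ|p₁ᵢ − p₂ᵢ| = 0.08 + 0.10 + 0.04 + 0.24 + 0.17 + 0.15 + 0.06 = 0.84
D = 1 − ½ × 0.84 = 1 − 0.420 = 0.5800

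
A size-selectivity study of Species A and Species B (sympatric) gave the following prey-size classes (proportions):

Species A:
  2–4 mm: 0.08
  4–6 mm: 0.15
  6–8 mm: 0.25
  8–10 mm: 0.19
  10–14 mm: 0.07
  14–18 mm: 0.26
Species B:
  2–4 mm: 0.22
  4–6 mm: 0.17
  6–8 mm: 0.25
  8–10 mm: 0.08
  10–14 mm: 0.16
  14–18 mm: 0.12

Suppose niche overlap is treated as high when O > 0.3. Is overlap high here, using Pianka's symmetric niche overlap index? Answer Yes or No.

Σ p₁ᵢp₂ᵢ = 0.0176 + 0.0255 + 0.0625 + 0.0152 + 0.0112 + 0.0312 = 0.1632
Σp_1ᵢ² = 0.08² + 0.15² + 0.25² + 0.19² + 0.07² + 0.26² = 0.0064 + 0.0225 + 0.0625 + 0.0361 + 0.0049 + 0.0676 = 0.2000
Σp_2ᵢ² = 0.22² + 0.17² + 0.25² + 0.08² + 0.16² + 0.12² = 0.0484 + 0.0289 + 0.0625 + 0.0064 + 0.0256 + 0.0144 = 0.1862
O = 0.1632 / √(0.2000 × 0.1862) = 0.1632 / 0.19298 = 0.8457
O = 0.8457 > 0.3 → Yes.

Yes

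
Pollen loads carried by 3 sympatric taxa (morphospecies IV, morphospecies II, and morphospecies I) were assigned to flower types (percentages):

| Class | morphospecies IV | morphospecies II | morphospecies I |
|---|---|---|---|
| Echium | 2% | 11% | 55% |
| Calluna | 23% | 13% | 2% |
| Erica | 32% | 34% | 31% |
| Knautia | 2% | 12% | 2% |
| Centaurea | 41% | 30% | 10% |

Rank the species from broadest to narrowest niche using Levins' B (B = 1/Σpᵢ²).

morphospecies II > morphospecies IV > morphospecies I

Convert percentages to proportions (divide by 100).
Σp_IVᵢ² = 0.02² + 0.23² + 0.32² + 0.02² + 0.41² = 0.0004 + 0.0529 + 0.1024 + 0.0004 + 0.1681 = 0.3242
B_IV = 1 / 0.3242 = 3.0845
Σp_IIᵢ² = 0.11² + 0.13² + 0.34² + 0.12² + 0.30² = 0.0121 + 0.0169 + 0.1156 + 0.0144 + 0.0900 = 0.2490
B_II = 1 / 0.2490 = 4.0161
Σp_Iᵢ² = 0.55² + 0.02² + 0.31² + 0.02² + 0.10² = 0.3025 + 0.0004 + 0.0961 + 0.0004 + 0.0100 = 0.4094
B_I = 1 / 0.4094 = 2.4426
Ranking by B (broadest → narrowest): morphospecies II (4.02) > morphospecies IV (3.08) > morphospecies I (2.44)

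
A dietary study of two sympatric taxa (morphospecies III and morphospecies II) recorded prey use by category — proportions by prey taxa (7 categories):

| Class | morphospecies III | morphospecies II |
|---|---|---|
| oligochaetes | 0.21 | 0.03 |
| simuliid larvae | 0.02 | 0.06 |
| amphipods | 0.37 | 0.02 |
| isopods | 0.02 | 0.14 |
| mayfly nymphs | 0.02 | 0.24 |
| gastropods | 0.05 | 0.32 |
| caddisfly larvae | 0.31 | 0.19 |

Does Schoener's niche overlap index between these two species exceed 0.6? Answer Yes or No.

Σ|p₁ᵢ − p₂ᵢ| = 0.18 + 0.04 + 0.35 + 0.12 + 0.22 + 0.27 + 0.12 = 1.30
D = 1 − ½ × 1.30 = 1 − 0.650 = 0.3500
D = 0.3500 < 0.6 → No.

No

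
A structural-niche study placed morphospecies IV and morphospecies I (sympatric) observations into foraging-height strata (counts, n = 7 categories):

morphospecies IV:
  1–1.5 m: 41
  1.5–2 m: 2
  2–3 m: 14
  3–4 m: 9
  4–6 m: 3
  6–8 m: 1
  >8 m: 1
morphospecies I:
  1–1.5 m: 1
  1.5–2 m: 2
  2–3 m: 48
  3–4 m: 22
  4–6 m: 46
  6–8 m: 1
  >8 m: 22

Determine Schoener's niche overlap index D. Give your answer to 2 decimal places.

Proportions for morphospecies IV (n=71): 41/71=0.5775, 2/71=0.0282, 14/71=0.1972, 9/71=0.1268, 3/71=0.0423, 1/71=0.0141, 1/71=0.0141
Proportions for morphospecies I (n=142): 1/142=0.0070, 2/142=0.0141, 48/142=0.3380, 22/142=0.1549, 46/142=0.3239, 1/142=0.0070, 22/142=0.1549
Σ|p₁ᵢ − p₂ᵢ| = 0.5705 + 0.0141 + 0.1408 + 0.0281 + 0.2816 + 0.0071 + 0.1408 = 1.1830
D = 1 − ½ × 1.1830 = 1 − 0.59150 = 0.40850

0.41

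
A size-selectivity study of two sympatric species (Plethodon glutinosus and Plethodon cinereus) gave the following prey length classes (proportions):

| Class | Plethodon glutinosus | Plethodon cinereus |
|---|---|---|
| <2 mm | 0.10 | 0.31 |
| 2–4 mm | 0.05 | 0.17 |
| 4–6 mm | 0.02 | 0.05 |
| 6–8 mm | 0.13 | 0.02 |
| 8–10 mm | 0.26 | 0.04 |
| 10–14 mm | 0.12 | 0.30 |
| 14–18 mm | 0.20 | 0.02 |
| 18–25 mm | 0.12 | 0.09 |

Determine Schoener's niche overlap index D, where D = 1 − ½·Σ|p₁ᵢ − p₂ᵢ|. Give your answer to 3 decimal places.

Σ|p₁ᵢ − p₂ᵢ| = 0.21 + 0.12 + 0.03 + 0.11 + 0.22 + 0.18 + 0.18 + 0.03 = 1.08
D = 1 − ½ × 1.08 = 1 − 0.540 = 0.46000

0.460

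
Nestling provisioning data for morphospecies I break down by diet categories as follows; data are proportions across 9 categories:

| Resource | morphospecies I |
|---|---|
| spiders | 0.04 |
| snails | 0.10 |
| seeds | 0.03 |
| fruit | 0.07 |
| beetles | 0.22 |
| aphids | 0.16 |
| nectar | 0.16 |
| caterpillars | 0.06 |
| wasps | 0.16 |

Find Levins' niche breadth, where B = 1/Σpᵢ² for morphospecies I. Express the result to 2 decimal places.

Σpᵢ² = 0.04² + 0.10² + 0.03² + 0.07² + 0.22² + 0.16² + 0.16² + 0.06² + 0.16² = 0.0016 + 0.0100 + 0.0009 + 0.0049 + 0.0484 + 0.0256 + 0.0256 + 0.0036 + 0.0256 = 0.1462
B = 1 / 0.1462 = 6.8399

6.84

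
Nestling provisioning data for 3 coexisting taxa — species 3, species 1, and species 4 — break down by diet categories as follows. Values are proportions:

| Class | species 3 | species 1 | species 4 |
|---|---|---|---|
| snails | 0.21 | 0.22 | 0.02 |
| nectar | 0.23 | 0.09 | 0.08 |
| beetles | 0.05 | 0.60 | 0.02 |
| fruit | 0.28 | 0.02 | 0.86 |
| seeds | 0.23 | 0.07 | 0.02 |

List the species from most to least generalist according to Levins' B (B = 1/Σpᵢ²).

Σp_3ᵢ² = 0.21² + 0.23² + 0.05² + 0.28² + 0.23² = 0.0441 + 0.0529 + 0.0025 + 0.0784 + 0.0529 = 0.2308
B_3 = 1 / 0.2308 = 4.3328
Σp_1ᵢ² = 0.22² + 0.09² + 0.60² + 0.02² + 0.07² = 0.0484 + 0.0081 + 0.3600 + 0.0004 + 0.0049 = 0.4218
B_1 = 1 / 0.4218 = 2.3708
Σp_4ᵢ² = 0.02² + 0.08² + 0.02² + 0.86² + 0.02² = 0.0004 + 0.0064 + 0.0004 + 0.7396 + 0.0004 = 0.7472
B_4 = 1 / 0.7472 = 1.3383
Ranking by B (broadest → narrowest): species 3 (4.33) > species 1 (2.37) > species 4 (1.34)

species 3 > species 1 > species 4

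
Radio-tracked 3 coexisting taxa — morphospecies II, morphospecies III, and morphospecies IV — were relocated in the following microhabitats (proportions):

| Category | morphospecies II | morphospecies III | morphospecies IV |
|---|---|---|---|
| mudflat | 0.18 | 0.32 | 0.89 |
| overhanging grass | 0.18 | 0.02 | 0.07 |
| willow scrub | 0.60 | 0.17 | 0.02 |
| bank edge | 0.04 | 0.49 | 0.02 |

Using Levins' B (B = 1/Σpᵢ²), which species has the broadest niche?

Σp_IIᵢ² = 0.18² + 0.18² + 0.60² + 0.04² = 0.0324 + 0.0324 + 0.3600 + 0.0016 = 0.4264
B_II = 1 / 0.4264 = 2.3452
Σp_IIIᵢ² = 0.32² + 0.02² + 0.17² + 0.49² = 0.1024 + 0.0004 + 0.0289 + 0.2401 = 0.3718
B_III = 1 / 0.3718 = 2.6896
Σp_IVᵢ² = 0.89² + 0.07² + 0.02² + 0.02² = 0.7921 + 0.0049 + 0.0004 + 0.0004 = 0.7978
B_IV = 1 / 0.7978 = 1.2534
Highest B → broadest niche (most generalist): morphospecies III (B = 2.69).

morphospecies III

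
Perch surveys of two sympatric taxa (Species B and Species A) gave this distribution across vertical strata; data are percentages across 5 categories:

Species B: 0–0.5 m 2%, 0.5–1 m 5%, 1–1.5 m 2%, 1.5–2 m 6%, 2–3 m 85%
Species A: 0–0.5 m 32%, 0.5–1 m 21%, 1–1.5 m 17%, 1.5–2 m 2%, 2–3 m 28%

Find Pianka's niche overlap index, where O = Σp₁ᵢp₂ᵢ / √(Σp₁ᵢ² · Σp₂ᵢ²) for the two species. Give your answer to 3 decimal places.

0.603

Convert percentages to proportions (divide by 100).
Σ p₁ᵢp₂ᵢ = 0.0064 + 0.0105 + 0.0034 + 0.0012 + 0.2380 = 0.2595
Σp_1ᵢ² = 0.02² + 0.05² + 0.02² + 0.06² + 0.85² = 0.0004 + 0.0025 + 0.0004 + 0.0036 + 0.7225 = 0.7294
Σp_2ᵢ² = 0.32² + 0.21² + 0.17² + 0.02² + 0.28² = 0.1024 + 0.0441 + 0.0289 + 0.0004 + 0.0784 = 0.2542
O = 0.2595 / √(0.7294 × 0.2542) = 0.2595 / 0.430597 = 0.60265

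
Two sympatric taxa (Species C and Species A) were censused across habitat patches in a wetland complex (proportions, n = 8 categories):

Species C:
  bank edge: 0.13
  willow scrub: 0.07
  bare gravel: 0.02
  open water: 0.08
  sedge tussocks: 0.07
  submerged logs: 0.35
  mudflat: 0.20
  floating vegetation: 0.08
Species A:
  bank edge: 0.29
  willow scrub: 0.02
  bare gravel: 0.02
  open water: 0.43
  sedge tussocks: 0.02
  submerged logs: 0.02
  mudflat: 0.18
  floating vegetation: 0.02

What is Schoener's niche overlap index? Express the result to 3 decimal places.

0.490

Σ|p₁ᵢ − p₂ᵢ| = 0.16 + 0.05 + 0.00 + 0.35 + 0.05 + 0.33 + 0.02 + 0.06 = 1.02
D = 1 − ½ × 1.02 = 1 − 0.510 = 0.49000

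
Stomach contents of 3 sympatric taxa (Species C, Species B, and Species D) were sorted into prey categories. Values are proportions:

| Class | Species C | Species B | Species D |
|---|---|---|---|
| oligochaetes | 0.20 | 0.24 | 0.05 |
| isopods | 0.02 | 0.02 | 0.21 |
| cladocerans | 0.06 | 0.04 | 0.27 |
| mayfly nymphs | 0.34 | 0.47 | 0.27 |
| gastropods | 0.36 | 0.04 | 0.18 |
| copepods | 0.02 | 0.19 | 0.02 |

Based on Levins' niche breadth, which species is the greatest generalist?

Species D

Σp_Cᵢ² = 0.20² + 0.02² + 0.06² + 0.34² + 0.36² + 0.02² = 0.0400 + 0.0004 + 0.0036 + 0.1156 + 0.1296 + 0.0004 = 0.2896
B_C = 1 / 0.2896 = 3.4530
Σp_Bᵢ² = 0.24² + 0.02² + 0.04² + 0.47² + 0.04² + 0.19² = 0.0576 + 0.0004 + 0.0016 + 0.2209 + 0.0016 + 0.0361 = 0.3182
B_B = 1 / 0.3182 = 3.1427
Σp_Dᵢ² = 0.05² + 0.21² + 0.27² + 0.27² + 0.18² + 0.02² = 0.0025 + 0.0441 + 0.0729 + 0.0729 + 0.0324 + 0.0004 = 0.2252
B_D = 1 / 0.2252 = 4.4405
Highest B → broadest niche (most generalist): Species D (B = 4.44).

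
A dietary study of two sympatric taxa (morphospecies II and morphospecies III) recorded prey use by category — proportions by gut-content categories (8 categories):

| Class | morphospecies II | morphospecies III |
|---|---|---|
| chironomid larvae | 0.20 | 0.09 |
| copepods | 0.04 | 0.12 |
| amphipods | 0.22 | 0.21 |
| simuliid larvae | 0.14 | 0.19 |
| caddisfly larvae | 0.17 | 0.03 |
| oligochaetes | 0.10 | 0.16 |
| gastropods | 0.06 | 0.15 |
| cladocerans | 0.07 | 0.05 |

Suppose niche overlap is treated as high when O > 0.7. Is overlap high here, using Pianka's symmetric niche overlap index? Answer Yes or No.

Yes

Σ p₁ᵢp₂ᵢ = 0.0180 + 0.0048 + 0.0462 + 0.0266 + 0.0051 + 0.0160 + 0.0090 + 0.0035 = 0.1292
Σp_1ᵢ² = 0.20² + 0.04² + 0.22² + 0.14² + 0.17² + 0.10² + 0.06² + 0.07² = 0.0400 + 0.0016 + 0.0484 + 0.0196 + 0.0289 + 0.0100 + 0.0036 + 0.0049 = 0.1570
Σp_2ᵢ² = 0.09² + 0.12² + 0.21² + 0.19² + 0.03² + 0.16² + 0.15² + 0.05² = 0.0081 + 0.0144 + 0.0441 + 0.0361 + 0.0009 + 0.0256 + 0.0225 + 0.0025 = 0.1542
O = 0.1292 / √(0.1570 × 0.1542) = 0.1292 / 0.15559 = 0.8304
O = 0.8304 > 0.7 → Yes.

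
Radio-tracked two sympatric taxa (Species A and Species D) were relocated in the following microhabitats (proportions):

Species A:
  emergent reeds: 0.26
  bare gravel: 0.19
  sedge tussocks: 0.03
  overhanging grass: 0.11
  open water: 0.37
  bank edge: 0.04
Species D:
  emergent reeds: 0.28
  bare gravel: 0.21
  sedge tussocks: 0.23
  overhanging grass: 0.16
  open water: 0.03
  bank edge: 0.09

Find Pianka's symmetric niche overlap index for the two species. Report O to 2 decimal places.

0.66

Σ p₁ᵢp₂ᵢ = 0.0728 + 0.0399 + 0.0069 + 0.0176 + 0.0111 + 0.0036 = 0.1519
Σp_1ᵢ² = 0.26² + 0.19² + 0.03² + 0.11² + 0.37² + 0.04² = 0.0676 + 0.0361 + 0.0009 + 0.0121 + 0.1369 + 0.0016 = 0.2552
Σp_2ᵢ² = 0.28² + 0.21² + 0.23² + 0.16² + 0.03² + 0.09² = 0.0784 + 0.0441 + 0.0529 + 0.0256 + 0.0009 + 0.0081 = 0.2100
O = 0.1519 / √(0.2552 × 0.2100) = 0.1519 / 0.23150 = 0.6562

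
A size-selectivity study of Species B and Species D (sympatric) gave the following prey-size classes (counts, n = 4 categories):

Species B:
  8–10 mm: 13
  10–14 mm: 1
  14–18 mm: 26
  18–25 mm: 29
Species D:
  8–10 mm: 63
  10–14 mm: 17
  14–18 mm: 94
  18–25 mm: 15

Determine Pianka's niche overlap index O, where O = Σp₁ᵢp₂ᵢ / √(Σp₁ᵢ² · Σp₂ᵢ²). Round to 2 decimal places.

Proportions for Species B (n=69): 13/69=0.1884, 1/69=0.0145, 26/69=0.3768, 29/69=0.4203
Proportions for Species D (n=189): 63/189=0.3333, 17/189=0.0899, 94/189=0.4974, 15/189=0.0794
Σ p₁ᵢp₂ᵢ = 0.062794 + 0.001304 + 0.187420 + 0.033372 = 0.284890
Σp_1ᵢ² = 0.1884² + 0.0145² + 0.3768² + 0.4203² = 0.035495 + 0.000210 + 0.141978 + 0.176652 = 0.354335
Σp_2ᵢ² = 0.3333² + 0.0899² + 0.4974² + 0.0794² = 0.111089 + 0.008082 + 0.247407 + 0.006304 = 0.372882
O = 0.284890 / √(0.354335 × 0.372882) = 0.284890 / 0.3634902 = 0.7838

0.78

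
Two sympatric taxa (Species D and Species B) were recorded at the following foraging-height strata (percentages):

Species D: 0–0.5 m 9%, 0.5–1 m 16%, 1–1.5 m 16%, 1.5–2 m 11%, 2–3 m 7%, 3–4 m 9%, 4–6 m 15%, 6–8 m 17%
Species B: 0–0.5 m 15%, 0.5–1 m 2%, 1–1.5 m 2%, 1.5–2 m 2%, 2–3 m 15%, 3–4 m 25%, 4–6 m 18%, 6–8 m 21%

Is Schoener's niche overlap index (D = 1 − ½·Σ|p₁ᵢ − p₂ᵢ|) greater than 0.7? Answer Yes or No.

Convert percentages to proportions (divide by 100).
Σ|p₁ᵢ − p₂ᵢ| = 0.06 + 0.14 + 0.14 + 0.09 + 0.08 + 0.16 + 0.03 + 0.04 = 0.74
D = 1 − ½ × 0.74 = 1 − 0.370 = 0.6300
D = 0.6300 < 0.7 → No.

No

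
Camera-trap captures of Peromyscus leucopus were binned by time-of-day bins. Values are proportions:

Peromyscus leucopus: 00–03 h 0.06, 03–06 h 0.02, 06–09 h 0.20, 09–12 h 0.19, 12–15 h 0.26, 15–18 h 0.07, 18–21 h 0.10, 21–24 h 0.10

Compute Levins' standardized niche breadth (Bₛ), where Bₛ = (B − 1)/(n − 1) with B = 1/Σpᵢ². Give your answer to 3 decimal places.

Σpᵢ² = 0.06² + 0.02² + 0.20² + 0.19² + 0.26² + 0.07² + 0.10² + 0.10² = 0.0036 + 0.0004 + 0.0400 + 0.0361 + 0.0676 + 0.0049 + 0.0100 + 0.0100 = 0.1726
B = 1 / 0.1726 = 5.79374
Bₛ = (B − 1)/(n − 1) = (5.79374 − 1)/(8 − 1) = 4.79374/7 = 0.68482

0.685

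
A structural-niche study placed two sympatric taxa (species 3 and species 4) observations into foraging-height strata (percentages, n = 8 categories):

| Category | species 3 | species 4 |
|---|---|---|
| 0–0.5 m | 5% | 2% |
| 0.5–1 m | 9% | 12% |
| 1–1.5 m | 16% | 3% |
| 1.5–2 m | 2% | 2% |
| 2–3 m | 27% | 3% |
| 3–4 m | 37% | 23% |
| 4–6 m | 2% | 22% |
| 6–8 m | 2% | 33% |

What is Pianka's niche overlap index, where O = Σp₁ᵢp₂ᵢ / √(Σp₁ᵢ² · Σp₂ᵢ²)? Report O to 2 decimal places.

0.51

Convert percentages to proportions (divide by 100).
Σ p₁ᵢp₂ᵢ = 0.0010 + 0.0108 + 0.0048 + 0.0004 + 0.0081 + 0.0851 + 0.0044 + 0.0066 = 0.1212
Σp_1ᵢ² = 0.05² + 0.09² + 0.16² + 0.02² + 0.27² + 0.37² + 0.02² + 0.02² = 0.0025 + 0.0081 + 0.0256 + 0.0004 + 0.0729 + 0.1369 + 0.0004 + 0.0004 = 0.2472
Σp_2ᵢ² = 0.02² + 0.12² + 0.03² + 0.02² + 0.03² + 0.23² + 0.22² + 0.33² = 0.0004 + 0.0144 + 0.0009 + 0.0004 + 0.0009 + 0.0529 + 0.0484 + 0.1089 = 0.2272
O = 0.1212 / √(0.2472 × 0.2272) = 0.1212 / 0.23699 = 0.5114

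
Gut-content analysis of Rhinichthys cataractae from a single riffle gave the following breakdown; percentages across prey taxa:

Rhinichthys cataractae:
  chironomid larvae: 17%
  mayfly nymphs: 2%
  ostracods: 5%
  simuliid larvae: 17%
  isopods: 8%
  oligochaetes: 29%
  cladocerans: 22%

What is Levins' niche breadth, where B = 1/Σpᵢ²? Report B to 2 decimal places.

5.01

Convert percentages to proportions (divide by 100).
Σpᵢ² = 0.17² + 0.02² + 0.05² + 0.17² + 0.08² + 0.29² + 0.22² = 0.0289 + 0.0004 + 0.0025 + 0.0289 + 0.0064 + 0.0841 + 0.0484 = 0.1996
B = 1 / 0.1996 = 5.0100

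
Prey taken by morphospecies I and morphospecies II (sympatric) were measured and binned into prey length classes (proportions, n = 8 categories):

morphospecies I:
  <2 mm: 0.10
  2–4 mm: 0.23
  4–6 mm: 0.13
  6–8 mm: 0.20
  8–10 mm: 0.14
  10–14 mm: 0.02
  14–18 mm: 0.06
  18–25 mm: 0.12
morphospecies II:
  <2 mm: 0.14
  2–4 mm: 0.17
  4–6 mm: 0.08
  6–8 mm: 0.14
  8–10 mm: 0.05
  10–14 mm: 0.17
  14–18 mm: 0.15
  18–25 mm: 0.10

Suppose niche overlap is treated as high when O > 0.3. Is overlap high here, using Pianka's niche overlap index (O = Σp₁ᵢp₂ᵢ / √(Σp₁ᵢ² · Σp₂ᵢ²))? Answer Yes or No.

Yes

Σ p₁ᵢp₂ᵢ = 0.0140 + 0.0391 + 0.0104 + 0.0280 + 0.0070 + 0.0034 + 0.0090 + 0.0120 = 0.1229
Σp_1ᵢ² = 0.10² + 0.23² + 0.13² + 0.20² + 0.14² + 0.02² + 0.06² + 0.12² = 0.0100 + 0.0529 + 0.0169 + 0.0400 + 0.0196 + 0.0004 + 0.0036 + 0.0144 = 0.1578
Σp_2ᵢ² = 0.14² + 0.17² + 0.08² + 0.14² + 0.05² + 0.17² + 0.15² + 0.10² = 0.0196 + 0.0289 + 0.0064 + 0.0196 + 0.0025 + 0.0289 + 0.0225 + 0.0100 = 0.1384
O = 0.1229 / √(0.1578 × 0.1384) = 0.1229 / 0.14778 = 0.8316
O = 0.8316 > 0.3 → Yes.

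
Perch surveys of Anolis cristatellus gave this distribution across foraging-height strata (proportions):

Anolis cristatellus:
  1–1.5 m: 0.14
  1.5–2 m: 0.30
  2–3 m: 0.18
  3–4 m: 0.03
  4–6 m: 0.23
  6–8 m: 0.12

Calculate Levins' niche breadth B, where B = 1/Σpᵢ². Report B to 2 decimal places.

Σpᵢ² = 0.14² + 0.30² + 0.18² + 0.03² + 0.23² + 0.12² = 0.0196 + 0.0900 + 0.0324 + 0.0009 + 0.0529 + 0.0144 = 0.2102
B = 1 / 0.2102 = 4.7574

4.76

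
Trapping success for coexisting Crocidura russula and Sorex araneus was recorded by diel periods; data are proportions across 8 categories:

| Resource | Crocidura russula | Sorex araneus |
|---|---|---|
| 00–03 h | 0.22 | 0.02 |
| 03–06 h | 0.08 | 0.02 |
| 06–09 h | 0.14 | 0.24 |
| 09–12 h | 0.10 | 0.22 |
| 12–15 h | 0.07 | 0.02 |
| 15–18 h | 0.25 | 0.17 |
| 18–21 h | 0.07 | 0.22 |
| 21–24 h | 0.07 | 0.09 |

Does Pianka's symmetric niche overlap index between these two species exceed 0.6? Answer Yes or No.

Σ p₁ᵢp₂ᵢ = 0.0044 + 0.0016 + 0.0336 + 0.0220 + 0.0014 + 0.0425 + 0.0154 + 0.0063 = 0.1272
Σp_1ᵢ² = 0.22² + 0.08² + 0.14² + 0.10² + 0.07² + 0.25² + 0.07² + 0.07² = 0.0484 + 0.0064 + 0.0196 + 0.0100 + 0.0049 + 0.0625 + 0.0049 + 0.0049 = 0.1616
Σp_2ᵢ² = 0.02² + 0.02² + 0.24² + 0.22² + 0.02² + 0.17² + 0.22² + 0.09² = 0.0004 + 0.0004 + 0.0576 + 0.0484 + 0.0004 + 0.0289 + 0.0484 + 0.0081 = 0.1926
O = 0.1272 / √(0.1616 × 0.1926) = 0.1272 / 0.17642 = 0.7210
O = 0.7210 > 0.6 → Yes.

Yes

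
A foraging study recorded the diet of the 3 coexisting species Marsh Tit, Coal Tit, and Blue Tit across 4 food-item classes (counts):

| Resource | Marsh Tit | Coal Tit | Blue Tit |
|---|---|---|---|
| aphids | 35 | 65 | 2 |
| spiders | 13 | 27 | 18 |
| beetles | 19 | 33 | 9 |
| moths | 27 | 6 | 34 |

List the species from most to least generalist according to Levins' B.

Proportions for Marsh Tit (n=94): 35/94=0.3723, 13/94=0.1383, 19/94=0.2021, 27/94=0.2872
Proportions for Coal Tit (n=131): 65/131=0.4962, 27/131=0.2061, 33/131=0.2519, 6/131=0.0458
Proportions for Blue Tit (n=63): 2/63=0.0317, 18/63=0.2857, 9/63=0.1429, 34/63=0.5397
Σp_Marsᵢ² = 0.3723² + 0.1383² + 0.2021² + 0.2872² = 0.138607 + 0.019127 + 0.040844 + 0.082484 = 0.281062
B_Mars = 1 / 0.281062 = 3.5579
Σp_Coalᵢ² = 0.4962² + 0.2061² + 0.2519² + 0.0458² = 0.246214 + 0.042477 + 0.063454 + 0.002098 = 0.354243
B_Coal = 1 / 0.354243 = 2.8229
Σp_Blueᵢ² = 0.0317² + 0.2857² + 0.1429² + 0.5397² = 0.001005 + 0.081624 + 0.020420 + 0.291276 = 0.394325
B_Blue = 1 / 0.394325 = 2.5360
Ranking by B (broadest → narrowest): Marsh Tit (3.56) > Coal Tit (2.82) > Blue Tit (2.54)

Marsh Tit > Coal Tit > Blue Tit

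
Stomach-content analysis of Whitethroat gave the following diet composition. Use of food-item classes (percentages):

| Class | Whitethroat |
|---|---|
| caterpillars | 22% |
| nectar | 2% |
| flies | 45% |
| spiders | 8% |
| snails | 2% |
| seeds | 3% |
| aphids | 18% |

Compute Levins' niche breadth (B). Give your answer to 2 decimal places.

3.43

Convert percentages to proportions (divide by 100).
Σpᵢ² = 0.22² + 0.02² + 0.45² + 0.08² + 0.02² + 0.03² + 0.18² = 0.0484 + 0.0004 + 0.2025 + 0.0064 + 0.0004 + 0.0009 + 0.0324 = 0.2914
B = 1 / 0.2914 = 3.4317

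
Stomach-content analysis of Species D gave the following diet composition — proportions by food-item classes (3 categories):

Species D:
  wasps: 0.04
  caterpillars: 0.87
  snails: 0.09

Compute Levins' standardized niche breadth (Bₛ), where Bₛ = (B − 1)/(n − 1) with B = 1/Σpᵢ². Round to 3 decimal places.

Σpᵢ² = 0.04² + 0.87² + 0.09² = 0.0016 + 0.7569 + 0.0081 = 0.7666
B = 1 / 0.7666 = 1.30446
Bₛ = (B − 1)/(n − 1) = (1.30446 − 1)/(3 − 1) = 0.30446/2 = 0.15223

0.152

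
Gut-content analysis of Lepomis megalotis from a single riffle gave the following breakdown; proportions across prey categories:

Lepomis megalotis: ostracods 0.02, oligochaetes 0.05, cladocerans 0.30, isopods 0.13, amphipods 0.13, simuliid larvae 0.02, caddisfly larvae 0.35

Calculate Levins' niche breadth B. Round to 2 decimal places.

4.01

Σpᵢ² = 0.02² + 0.05² + 0.30² + 0.13² + 0.13² + 0.02² + 0.35² = 0.0004 + 0.0025 + 0.0900 + 0.0169 + 0.0169 + 0.0004 + 0.1225 = 0.2496
B = 1 / 0.2496 = 4.0064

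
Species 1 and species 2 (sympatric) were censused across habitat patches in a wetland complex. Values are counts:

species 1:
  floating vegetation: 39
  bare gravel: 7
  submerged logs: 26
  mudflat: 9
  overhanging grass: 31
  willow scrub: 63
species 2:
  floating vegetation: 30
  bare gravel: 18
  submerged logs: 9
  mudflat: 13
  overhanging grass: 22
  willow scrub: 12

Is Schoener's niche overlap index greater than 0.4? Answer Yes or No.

Yes

Proportions for species 1 (n=175): 39/175=0.2229, 7/175=0.0400, 26/175=0.1486, 9/175=0.0514, 31/175=0.1771, 63/175=0.3600
Proportions for species 2 (n=104): 30/104=0.2885, 18/104=0.1731, 9/104=0.0865, 13/104=0.1250, 22/104=0.2115, 12/104=0.1154
Σ|p₁ᵢ − p₂ᵢ| = 0.0656 + 0.1331 + 0.0621 + 0.0736 + 0.0344 + 0.2446 = 0.6134
D = 1 − ½ × 0.6134 = 1 − 0.30670 = 0.69330
D = 0.69330 > 0.4 → Yes.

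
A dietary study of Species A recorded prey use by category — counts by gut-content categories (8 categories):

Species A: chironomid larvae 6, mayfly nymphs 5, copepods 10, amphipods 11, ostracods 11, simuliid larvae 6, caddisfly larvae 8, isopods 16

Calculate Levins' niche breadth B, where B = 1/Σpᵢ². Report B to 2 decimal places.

Proportions for Species A (n=73): 6/73=0.0822, 5/73=0.0685, 10/73=0.1370, 11/73=0.1507, 11/73=0.1507, 6/73=0.0822, 8/73=0.1096, 16/73=0.2192
Σpᵢ² = 0.0822² + 0.0685² + 0.1370² + 0.1507² + 0.1507² + 0.0822² + 0.1096² + 0.2192² = 0.006757 + 0.004692 + 0.018769 + 0.022710 + 0.022710 + 0.006757 + 0.012012 + 0.048049 = 0.142456
B = 1 / 0.142456 = 7.0197

7.02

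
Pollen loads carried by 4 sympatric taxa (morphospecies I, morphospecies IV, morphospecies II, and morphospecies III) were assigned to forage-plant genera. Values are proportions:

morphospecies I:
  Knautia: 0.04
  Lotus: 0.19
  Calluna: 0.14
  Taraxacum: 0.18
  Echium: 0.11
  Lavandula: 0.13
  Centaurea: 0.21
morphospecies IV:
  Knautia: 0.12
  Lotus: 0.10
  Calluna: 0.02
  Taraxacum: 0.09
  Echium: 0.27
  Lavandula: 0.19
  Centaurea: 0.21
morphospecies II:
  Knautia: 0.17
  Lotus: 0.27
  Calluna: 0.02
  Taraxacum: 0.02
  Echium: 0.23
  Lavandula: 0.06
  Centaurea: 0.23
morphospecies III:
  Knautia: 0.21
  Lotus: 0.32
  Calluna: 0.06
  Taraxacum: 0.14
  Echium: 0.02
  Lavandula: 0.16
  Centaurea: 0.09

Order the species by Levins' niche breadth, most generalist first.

morphospecies I > morphospecies IV > morphospecies III > morphospecies II

Σp_Iᵢ² = 0.04² + 0.19² + 0.14² + 0.18² + 0.11² + 0.13² + 0.21² = 0.0016 + 0.0361 + 0.0196 + 0.0324 + 0.0121 + 0.0169 + 0.0441 = 0.1628
B_I = 1 / 0.1628 = 6.1425
Σp_IVᵢ² = 0.12² + 0.10² + 0.02² + 0.09² + 0.27² + 0.19² + 0.21² = 0.0144 + 0.0100 + 0.0004 + 0.0081 + 0.0729 + 0.0361 + 0.0441 = 0.1860
B_IV = 1 / 0.1860 = 5.3763
Σp_IIᵢ² = 0.17² + 0.27² + 0.02² + 0.02² + 0.23² + 0.06² + 0.23² = 0.0289 + 0.0729 + 0.0004 + 0.0004 + 0.0529 + 0.0036 + 0.0529 = 0.2120
B_II = 1 / 0.2120 = 4.7170
Σp_IIIᵢ² = 0.21² + 0.32² + 0.06² + 0.14² + 0.02² + 0.16² + 0.09² = 0.0441 + 0.1024 + 0.0036 + 0.0196 + 0.0004 + 0.0256 + 0.0081 = 0.2038
B_III = 1 / 0.2038 = 4.9068
Ranking by B (broadest → narrowest): morphospecies I (6.14) > morphospecies IV (5.38) > morphospecies III (4.91) > morphospecies II (4.72)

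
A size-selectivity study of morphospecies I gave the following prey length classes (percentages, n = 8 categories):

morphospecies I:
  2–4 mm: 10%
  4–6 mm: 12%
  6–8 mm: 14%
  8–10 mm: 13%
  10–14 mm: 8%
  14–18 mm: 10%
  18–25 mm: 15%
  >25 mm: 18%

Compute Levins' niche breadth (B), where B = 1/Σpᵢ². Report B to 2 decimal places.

Convert percentages to proportions (divide by 100).
Σpᵢ² = 0.10² + 0.12² + 0.14² + 0.13² + 0.08² + 0.10² + 0.15² + 0.18² = 0.0100 + 0.0144 + 0.0196 + 0.0169 + 0.0064 + 0.0100 + 0.0225 + 0.0324 = 0.1322
B = 1 / 0.1322 = 7.5643

7.56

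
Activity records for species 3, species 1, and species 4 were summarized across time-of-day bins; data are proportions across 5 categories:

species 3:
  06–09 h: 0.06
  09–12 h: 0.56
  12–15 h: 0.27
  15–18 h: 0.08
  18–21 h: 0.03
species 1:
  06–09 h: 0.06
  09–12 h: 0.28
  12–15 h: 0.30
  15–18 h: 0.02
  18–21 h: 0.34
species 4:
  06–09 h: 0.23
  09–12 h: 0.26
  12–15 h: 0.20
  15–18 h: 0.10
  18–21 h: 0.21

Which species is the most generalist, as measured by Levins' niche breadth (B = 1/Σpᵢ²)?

species 4

Σp_3ᵢ² = 0.06² + 0.56² + 0.27² + 0.08² + 0.03² = 0.0036 + 0.3136 + 0.0729 + 0.0064 + 0.0009 = 0.3974
B_3 = 1 / 0.3974 = 2.5164
Σp_1ᵢ² = 0.06² + 0.28² + 0.30² + 0.02² + 0.34² = 0.0036 + 0.0784 + 0.0900 + 0.0004 + 0.1156 = 0.2880
B_1 = 1 / 0.2880 = 3.4722
Σp_4ᵢ² = 0.23² + 0.26² + 0.20² + 0.10² + 0.21² = 0.0529 + 0.0676 + 0.0400 + 0.0100 + 0.0441 = 0.2146
B_4 = 1 / 0.2146 = 4.6598
Highest B → broadest niche (most generalist): species 4 (B = 4.66).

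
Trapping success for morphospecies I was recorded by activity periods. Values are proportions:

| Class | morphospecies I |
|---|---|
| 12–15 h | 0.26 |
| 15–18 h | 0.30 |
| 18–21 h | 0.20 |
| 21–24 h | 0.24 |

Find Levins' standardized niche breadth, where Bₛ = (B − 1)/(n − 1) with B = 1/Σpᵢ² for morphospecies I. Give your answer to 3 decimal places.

Σpᵢ² = 0.26² + 0.30² + 0.20² + 0.24² = 0.0676 + 0.0900 + 0.0400 + 0.0576 = 0.2552
B = 1 / 0.2552 = 3.91850
Bₛ = (B − 1)/(n − 1) = (3.91850 − 1)/(4 − 1) = 2.91850/3 = 0.97283

0.973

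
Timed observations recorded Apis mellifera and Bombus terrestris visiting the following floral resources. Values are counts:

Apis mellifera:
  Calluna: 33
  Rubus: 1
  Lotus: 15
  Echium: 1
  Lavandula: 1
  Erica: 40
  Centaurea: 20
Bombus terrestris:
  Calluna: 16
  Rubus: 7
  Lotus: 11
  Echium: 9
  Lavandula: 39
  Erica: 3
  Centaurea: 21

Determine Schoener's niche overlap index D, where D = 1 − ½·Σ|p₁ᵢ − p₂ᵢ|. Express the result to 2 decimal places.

0.49

Proportions for Apis mellifera (n=111): 33/111=0.2973, 1/111=0.0090, 15/111=0.1351, 1/111=0.0090, 1/111=0.0090, 40/111=0.3604, 20/111=0.1802
Proportions for Bombus terrestris (n=106): 16/106=0.1509, 7/106=0.0660, 11/106=0.1038, 9/106=0.0849, 39/106=0.3679, 3/106=0.0283, 21/106=0.1981
Σ|p₁ᵢ − p₂ᵢ| = 0.1464 + 0.0570 + 0.0313 + 0.0759 + 0.3589 + 0.3321 + 0.0179 = 1.0195
D = 1 − ½ × 1.0195 = 1 − 0.50975 = 0.49025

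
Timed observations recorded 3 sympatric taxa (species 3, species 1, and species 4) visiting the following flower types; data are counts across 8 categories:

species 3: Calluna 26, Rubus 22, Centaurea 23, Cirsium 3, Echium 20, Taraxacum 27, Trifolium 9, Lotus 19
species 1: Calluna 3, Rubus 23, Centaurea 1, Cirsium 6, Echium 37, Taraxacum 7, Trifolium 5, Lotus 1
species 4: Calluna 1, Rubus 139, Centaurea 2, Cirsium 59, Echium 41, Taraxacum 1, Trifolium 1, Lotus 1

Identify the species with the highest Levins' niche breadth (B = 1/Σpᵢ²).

species 3

Proportions for species 3 (n=149): 26/149=0.1745, 22/149=0.1477, 23/149=0.1544, 3/149=0.0201, 20/149=0.1342, 27/149=0.1812, 9/149=0.0604, 19/149=0.1275
Proportions for species 1 (n=83): 3/83=0.0361, 23/83=0.2771, 1/83=0.0120, 6/83=0.0723, 37/83=0.4458, 7/83=0.0843, 5/83=0.0602, 1/83=0.0120
Proportions for species 4 (n=245): 1/245=0.0041, 139/245=0.5673, 2/245=0.0082, 59/245=0.2408, 41/245=0.1673, 1/245=0.0041, 1/245=0.0041, 1/245=0.0041
Σp_3ᵢ² = 0.1745² + 0.1477² + 0.1544² + 0.0201² + 0.1342² + 0.1812² + 0.0604² + 0.1275² = 0.030450 + 0.021815 + 0.023839 + 0.000404 + 0.018010 + 0.032833 + 0.003648 + 0.016256 = 0.147255
B_3 = 1 / 0.147255 = 6.7909
Σp_1ᵢ² = 0.0361² + 0.2771² + 0.0120² + 0.0723² + 0.4458² + 0.0843² + 0.0602² + 0.0120² = 0.001303 + 0.076784 + 0.000144 + 0.005227 + 0.198738 + 0.007106 + 0.003624 + 0.000144 = 0.293070
B_1 = 1 / 0.293070 = 3.4122
Σp_4ᵢ² = 0.0041² + 0.5673² + 0.0082² + 0.2408² + 0.1673² + 0.0041² + 0.0041² + 0.0041² = 0.000017 + 0.321829 + 0.000067 + 0.057985 + 0.027989 + 0.000017 + 0.000017 + 0.000017 = 0.407938
B_4 = 1 / 0.407938 = 2.4514
Highest B → broadest niche (most generalist): species 3 (B = 6.79).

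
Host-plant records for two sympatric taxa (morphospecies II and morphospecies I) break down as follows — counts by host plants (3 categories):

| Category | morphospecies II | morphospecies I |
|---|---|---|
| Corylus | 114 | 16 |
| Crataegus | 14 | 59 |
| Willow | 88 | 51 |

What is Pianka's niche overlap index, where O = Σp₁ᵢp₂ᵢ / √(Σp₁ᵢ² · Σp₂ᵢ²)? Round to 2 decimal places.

Proportions for morphospecies II (n=216): 114/216=0.5278, 14/216=0.0648, 88/216=0.4074
Proportions for morphospecies I (n=126): 16/126=0.1270, 59/126=0.4683, 51/126=0.4048
Σ p₁ᵢp₂ᵢ = 0.067031 + 0.030346 + 0.164916 = 0.262293
Σp_1ᵢ² = 0.5278² + 0.0648² + 0.4074² = 0.278573 + 0.004199 + 0.165975 = 0.448747
Σp_2ᵢ² = 0.1270² + 0.4683² + 0.4048² = 0.016129 + 0.219305 + 0.163863 = 0.399297
O = 0.262293 / √(0.448747 × 0.399297) = 0.262293 / 0.4233005 = 0.6196

0.62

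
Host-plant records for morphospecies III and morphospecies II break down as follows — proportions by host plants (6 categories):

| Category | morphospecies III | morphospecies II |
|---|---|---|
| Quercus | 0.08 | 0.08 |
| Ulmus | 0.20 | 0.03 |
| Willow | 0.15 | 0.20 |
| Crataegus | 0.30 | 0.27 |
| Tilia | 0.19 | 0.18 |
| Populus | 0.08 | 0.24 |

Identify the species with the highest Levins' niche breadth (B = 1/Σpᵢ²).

morphospecies III

Σp_IIIᵢ² = 0.08² + 0.20² + 0.15² + 0.30² + 0.19² + 0.08² = 0.0064 + 0.0400 + 0.0225 + 0.0900 + 0.0361 + 0.0064 = 0.2014
B_III = 1 / 0.2014 = 4.9652
Σp_IIᵢ² = 0.08² + 0.03² + 0.20² + 0.27² + 0.18² + 0.24² = 0.0064 + 0.0009 + 0.0400 + 0.0729 + 0.0324 + 0.0576 = 0.2102
B_II = 1 / 0.2102 = 4.7574
Highest B → broadest niche (most generalist): morphospecies III (B = 4.97).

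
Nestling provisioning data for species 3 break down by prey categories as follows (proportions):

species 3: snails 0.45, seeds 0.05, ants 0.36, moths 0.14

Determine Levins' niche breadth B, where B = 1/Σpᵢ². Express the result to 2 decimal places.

2.82

Σpᵢ² = 0.45² + 0.05² + 0.36² + 0.14² = 0.2025 + 0.0025 + 0.1296 + 0.0196 = 0.3542
B = 1 / 0.3542 = 2.8233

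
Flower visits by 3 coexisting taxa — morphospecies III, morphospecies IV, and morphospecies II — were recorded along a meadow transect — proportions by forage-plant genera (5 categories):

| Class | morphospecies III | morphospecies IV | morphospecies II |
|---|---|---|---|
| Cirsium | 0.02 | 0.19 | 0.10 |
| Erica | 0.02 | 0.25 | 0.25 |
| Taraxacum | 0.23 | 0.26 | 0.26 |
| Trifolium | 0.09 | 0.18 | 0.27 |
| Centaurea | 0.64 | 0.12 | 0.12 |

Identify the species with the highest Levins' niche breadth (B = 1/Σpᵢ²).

morphospecies IV

Σp_IIIᵢ² = 0.02² + 0.02² + 0.23² + 0.09² + 0.64² = 0.0004 + 0.0004 + 0.0529 + 0.0081 + 0.4096 = 0.4714
B_III = 1 / 0.4714 = 2.1213
Σp_IVᵢ² = 0.19² + 0.25² + 0.26² + 0.18² + 0.12² = 0.0361 + 0.0625 + 0.0676 + 0.0324 + 0.0144 = 0.2130
B_IV = 1 / 0.2130 = 4.6948
Σp_IIᵢ² = 0.10² + 0.25² + 0.26² + 0.27² + 0.12² = 0.0100 + 0.0625 + 0.0676 + 0.0729 + 0.0144 = 0.2274
B_II = 1 / 0.2274 = 4.3975
Highest B → broadest niche (most generalist): morphospecies IV (B = 4.69).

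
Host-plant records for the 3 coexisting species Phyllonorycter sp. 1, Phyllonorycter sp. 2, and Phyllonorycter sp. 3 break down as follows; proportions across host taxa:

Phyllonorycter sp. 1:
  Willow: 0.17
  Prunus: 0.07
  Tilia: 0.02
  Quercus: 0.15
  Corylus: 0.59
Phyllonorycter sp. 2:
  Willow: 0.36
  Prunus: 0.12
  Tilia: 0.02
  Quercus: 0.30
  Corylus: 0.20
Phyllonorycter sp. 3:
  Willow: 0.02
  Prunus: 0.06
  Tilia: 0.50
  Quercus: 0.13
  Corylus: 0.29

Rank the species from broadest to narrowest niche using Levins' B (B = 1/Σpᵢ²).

Phyllonorycter sp. 2 > Phyllonorycter sp. 3 > Phyllonorycter sp. 1

Σp_1ᵢ² = 0.17² + 0.07² + 0.02² + 0.15² + 0.59² = 0.0289 + 0.0049 + 0.0004 + 0.0225 + 0.3481 = 0.4048
B_1 = 1 / 0.4048 = 2.4704
Σp_2ᵢ² = 0.36² + 0.12² + 0.02² + 0.30² + 0.20² = 0.1296 + 0.0144 + 0.0004 + 0.0900 + 0.0400 = 0.2744
B_2 = 1 / 0.2744 = 3.6443
Σp_3ᵢ² = 0.02² + 0.06² + 0.50² + 0.13² + 0.29² = 0.0004 + 0.0036 + 0.2500 + 0.0169 + 0.0841 = 0.3550
B_3 = 1 / 0.3550 = 2.8169
Ranking by B (broadest → narrowest): Phyllonorycter sp. 2 (3.64) > Phyllonorycter sp. 3 (2.82) > Phyllonorycter sp. 1 (2.47)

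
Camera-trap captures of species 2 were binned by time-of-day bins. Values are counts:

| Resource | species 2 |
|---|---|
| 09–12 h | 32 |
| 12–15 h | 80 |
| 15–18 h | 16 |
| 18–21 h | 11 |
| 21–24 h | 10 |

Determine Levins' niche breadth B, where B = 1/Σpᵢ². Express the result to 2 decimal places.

2.81

Proportions for species 2 (n=149): 32/149=0.2148, 80/149=0.5369, 16/149=0.1074, 11/149=0.0738, 10/149=0.0671
Σpᵢ² = 0.2148² + 0.5369² + 0.1074² + 0.0738² + 0.0671² = 0.046139 + 0.288262 + 0.011535 + 0.005446 + 0.004502 = 0.355884
B = 1 / 0.355884 = 2.8099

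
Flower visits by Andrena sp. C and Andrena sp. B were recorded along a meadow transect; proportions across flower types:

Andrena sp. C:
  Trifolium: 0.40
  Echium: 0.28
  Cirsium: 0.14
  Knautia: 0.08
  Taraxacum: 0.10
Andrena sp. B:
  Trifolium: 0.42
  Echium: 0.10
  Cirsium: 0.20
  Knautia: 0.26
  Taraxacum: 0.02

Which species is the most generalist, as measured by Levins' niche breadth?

Andrena sp. C

Σp_Cᵢ² = 0.40² + 0.28² + 0.14² + 0.08² + 0.10² = 0.1600 + 0.0784 + 0.0196 + 0.0064 + 0.0100 = 0.2744
B_C = 1 / 0.2744 = 3.6443
Σp_Bᵢ² = 0.42² + 0.10² + 0.20² + 0.26² + 0.02² = 0.1764 + 0.0100 + 0.0400 + 0.0676 + 0.0004 = 0.2944
B_B = 1 / 0.2944 = 3.3967
Highest B → broadest niche (most generalist): Andrena sp. C (B = 3.64).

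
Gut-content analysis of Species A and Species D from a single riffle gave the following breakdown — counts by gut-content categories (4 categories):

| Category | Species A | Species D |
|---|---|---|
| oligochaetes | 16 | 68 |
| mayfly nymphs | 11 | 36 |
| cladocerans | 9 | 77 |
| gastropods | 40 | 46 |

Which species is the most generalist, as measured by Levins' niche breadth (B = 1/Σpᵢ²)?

Species D

Proportions for Species A (n=76): 16/76=0.2105, 11/76=0.1447, 9/76=0.1184, 40/76=0.5263
Proportions for Species D (n=227): 68/227=0.2996, 36/227=0.1586, 77/227=0.3392, 46/227=0.2026
Σp_Aᵢ² = 0.2105² + 0.1447² + 0.1184² + 0.5263² = 0.044310 + 0.020938 + 0.014019 + 0.276992 = 0.356259
B_A = 1 / 0.356259 = 2.8069
Σp_Dᵢ² = 0.2996² + 0.1586² + 0.3392² + 0.2026² = 0.089760 + 0.025154 + 0.115057 + 0.041047 = 0.271018
B_D = 1 / 0.271018 = 3.6898
Highest B → broadest niche (most generalist): Species D (B = 3.69).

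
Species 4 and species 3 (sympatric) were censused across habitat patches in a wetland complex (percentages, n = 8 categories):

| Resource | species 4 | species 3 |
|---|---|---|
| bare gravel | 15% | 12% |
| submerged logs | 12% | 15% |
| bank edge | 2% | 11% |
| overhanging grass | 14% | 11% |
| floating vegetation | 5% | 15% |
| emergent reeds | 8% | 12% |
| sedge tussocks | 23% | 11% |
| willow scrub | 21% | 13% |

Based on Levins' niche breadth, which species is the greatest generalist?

Convert percentages to proportions (divide by 100).
Σp_4ᵢ² = 0.15² + 0.12² + 0.02² + 0.14² + 0.05² + 0.08² + 0.23² + 0.21² = 0.0225 + 0.0144 + 0.0004 + 0.0196 + 0.0025 + 0.0064 + 0.0529 + 0.0441 = 0.1628
B_4 = 1 / 0.1628 = 6.1425
Σp_3ᵢ² = 0.12² + 0.15² + 0.11² + 0.11² + 0.15² + 0.12² + 0.11² + 0.13² = 0.0144 + 0.0225 + 0.0121 + 0.0121 + 0.0225 + 0.0144 + 0.0121 + 0.0169 = 0.1270
B_3 = 1 / 0.1270 = 7.8740
Highest B → broadest niche (most generalist): species 3 (B = 7.87).

species 3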